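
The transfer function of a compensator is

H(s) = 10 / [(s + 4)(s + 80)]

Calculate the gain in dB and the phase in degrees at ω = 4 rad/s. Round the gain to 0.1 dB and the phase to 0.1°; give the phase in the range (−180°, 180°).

-33.1 dB, -47.9°

At s = jω = j4:
pole (s+4): 4 + j4 → |·| = √(4²+4²) = √32 ≈ 5.6569, ∠ = arctan(4/4) ≈ 45.00°
pole (s+80): 80 + j4 → |·| = √(80²+4²) = √6416 ≈ 80.1, ∠ = arctan(4/80) ≈ 2.86°
|H| = 10 / 453.12 ≈ 0.022069
Gain = 20 log₁₀(0.022069) ≈ -33.12 dB
∠H = 0.00° − 47.86° = -47.86°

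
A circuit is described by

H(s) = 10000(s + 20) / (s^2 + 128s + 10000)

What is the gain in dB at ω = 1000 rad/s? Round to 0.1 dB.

20.0 dB

At s = jω = j1000:
zero (s+20): 20 + j1000 → |·| = √(20²+1000²) = √1000400 ≈ 1000.2, ∠ = arctan(1000/20) ≈ 88.85°
quadratic: (j1000)² + 128·j1000 + 10000 = -990000 + j128000 → |·| ≈ 9.9824e+05, ∠ ≈ 172.63°
|H| = 10000 · 1000.2 / 9.9824e+05 ≈ 10.02
Gain = 20 log₁₀(10.02) ≈ 20.02 dB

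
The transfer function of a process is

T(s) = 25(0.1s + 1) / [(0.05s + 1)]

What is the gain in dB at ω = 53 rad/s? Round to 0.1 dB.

At ω = 53 rad/s:
zero (1 + j53·0.1) = 1 + j5.3 → |·| ≈ 5.3935, ∠ ≈ 79.32°
pole (1 + j53·0.05) = 1 + j2.65 → |·| ≈ 2.8324, ∠ ≈ 69.33°
|T| = 25 · 5.3935 / (2.8324) ≈ 47.605
Gain = 20 log₁₀(47.605) ≈ 33.55 dB

33.6 dB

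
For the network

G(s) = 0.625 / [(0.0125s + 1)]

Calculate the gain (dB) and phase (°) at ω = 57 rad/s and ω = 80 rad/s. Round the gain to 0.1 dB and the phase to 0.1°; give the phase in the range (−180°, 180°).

At ω = 57 rad/s:
pole (1 + j57·0.0125) = 1 + j0.7125 → |·| ≈ 1.2279, ∠ ≈ 35.47°
|G| = 0.625 · 1 / (1.2279) ≈ 0.509
Gain = 20 log₁₀(0.509) ≈ -5.87 dB
∠G = (0°) − (35.47°) = -35.47°

At ω = 80 rad/s:
pole (1 + j80·0.0125) = 1 + j1 → |·| ≈ 1.4142, ∠ ≈ 45.00°
|G| = 0.625 · 1 / (1.4142) ≈ 0.44195
Gain = 20 log₁₀(0.44195) ≈ -7.09 dB
∠G = (0°) − (45.00°) = -45.00°

ω = 57: -5.9 dB, -35.5°; ω = 80: -7.1 dB, -45.0°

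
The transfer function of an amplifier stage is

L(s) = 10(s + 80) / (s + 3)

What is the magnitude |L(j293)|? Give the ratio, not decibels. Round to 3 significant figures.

At s = jω = j293:
zero (s+80): 80 + j293 → |·| = √(80²+293²) = √92249 ≈ 303.73, ∠ = arctan(293/80) ≈ 74.73°
pole (s+3): 3 + j293 → |·| = √(3²+293²) = √85858 ≈ 293.02, ∠ = arctan(293/3) ≈ 89.41°
|L| = 10 · 303.73 / 293.02 ≈ 10.366

10.4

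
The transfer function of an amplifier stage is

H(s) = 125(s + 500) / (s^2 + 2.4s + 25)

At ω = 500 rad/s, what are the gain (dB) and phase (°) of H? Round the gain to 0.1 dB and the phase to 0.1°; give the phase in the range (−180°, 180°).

At s = jω = j500:
zero (s+500): 500 + j500 → |·| = √(500²+500²) = √500000 ≈ 707.11, ∠ = arctan(500/500) ≈ 45.00°
quadratic: (j500)² + 2.4·j500 + 25 = -249975 + j1200 → |·| ≈ 2.4998e+05, ∠ ≈ 179.72°
|H| = 125 · 707.11 / 2.4998e+05 ≈ 0.35358
Gain = 20 log₁₀(0.35358) ≈ -9.03 dB
∠H = 45.00° − 179.72° = -134.72°

-9.0 dB, -134.7°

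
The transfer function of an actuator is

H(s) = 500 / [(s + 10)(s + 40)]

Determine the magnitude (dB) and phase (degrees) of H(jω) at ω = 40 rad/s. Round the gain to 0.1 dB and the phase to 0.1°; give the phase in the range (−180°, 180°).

At s = jω = j40:
pole (s+10): 10 + j40 → |·| = √(10²+40²) = √1700 ≈ 41.231, ∠ = arctan(40/10) ≈ 75.96°
pole (s+40): 40 + j40 → |·| = √(40²+40²) = √3200 ≈ 56.569, ∠ = arctan(40/40) ≈ 45.00°
|H| = 500 / 2332.4 ≈ 0.21437
Gain = 20 log₁₀(0.21437) ≈ -13.38 dB
∠H = 0.00° − 120.96° = -120.96°

-13.4 dB, -121.0°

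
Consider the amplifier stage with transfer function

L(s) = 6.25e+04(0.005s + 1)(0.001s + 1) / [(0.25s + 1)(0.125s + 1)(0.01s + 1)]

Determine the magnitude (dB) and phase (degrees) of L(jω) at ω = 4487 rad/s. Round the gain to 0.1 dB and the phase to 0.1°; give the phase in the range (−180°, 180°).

-12.8 dB, -103.7°

At ω = 4487 rad/s:
zero (1 + j4487·0.005) = 1 + j22.435 → |·| ≈ 22.457, ∠ ≈ 87.45°
zero (1 + j4487·0.001) = 1 + j4.487 → |·| ≈ 4.5971, ∠ ≈ 77.44°
pole (1 + j4487·0.25) = 1 + j1121.75 → |·| ≈ 1121.8, ∠ ≈ 89.95°
pole (1 + j4487·0.125) = 1 + j560.875 → |·| ≈ 560.88, ∠ ≈ 89.90°
pole (1 + j4487·0.01) = 1 + j44.87 → |·| ≈ 44.881, ∠ ≈ 88.72°
|L| = 6.25e+04 · 22.457 · 4.5971 / (1121.8 · 560.88 · 44.881) ≈ 0.22849
Gain = 20 log₁₀(0.22849) ≈ -12.82 dB
∠L = (87.45° + 77.44°) − (89.95° + 89.90° + 88.72°) = -103.68°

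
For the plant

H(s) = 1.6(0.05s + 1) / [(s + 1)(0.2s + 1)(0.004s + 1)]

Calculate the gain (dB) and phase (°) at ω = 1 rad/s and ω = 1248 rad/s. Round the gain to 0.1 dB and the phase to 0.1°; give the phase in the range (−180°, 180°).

ω = 1: 0.9 dB, -53.7°; ω = 1248: -84.0 dB, -169.3°

At ω = 1 rad/s:
zero (1 + j1·0.05) = 1 + j0.05 → |·| ≈ 1.0012, ∠ ≈ 2.86°
pole (1 + j1·1) = 1 + j1 → |·| ≈ 1.4142, ∠ ≈ 45.00°
pole (1 + j1·0.2) = 1 + j0.2 → |·| ≈ 1.0198, ∠ ≈ 11.31°
pole (1 + j1·0.004) = 1 + j0.004 → |·| ≈ 1, ∠ ≈ 0.23°
|H| = 1.6 · 1.0012 / (1.4142 · 1.0198 · 1) ≈ 1.1107
Gain = 20 log₁₀(1.1107) ≈ 0.91 dB
∠H = (2.86°) − (45.00° + 11.31° + 0.23°) = -53.68°

At ω = 1248 rad/s:
zero (1 + j1248·0.05) = 1 + j62.4 → |·| ≈ 62.408, ∠ ≈ 89.08°
pole (1 + j1248·1) = 1 + j1248 → |·| ≈ 1248, ∠ ≈ 89.95°
pole (1 + j1248·0.2) = 1 + j249.6 → |·| ≈ 249.6, ∠ ≈ 89.77°
pole (1 + j1248·0.004) = 1 + j4.992 → |·| ≈ 5.0912, ∠ ≈ 78.67°
|H| = 1.6 · 62.408 / (1248 · 249.6 · 5.0912) ≈ 6.2962e-05
Gain = 20 log₁₀(6.2962e-05) ≈ -84.02 dB
∠H = (89.08°) − (89.95° + 89.77° + 78.67°) = -169.31°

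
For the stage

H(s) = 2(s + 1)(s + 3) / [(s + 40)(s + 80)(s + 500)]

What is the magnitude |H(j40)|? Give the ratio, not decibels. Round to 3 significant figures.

0.00126

At s = jω = j40:
zero (s+1): 1 + j40 → |·| = √(1²+40²) = √1601 ≈ 40.012, ∠ = arctan(40/1) ≈ 88.57°
zero (s+3): 3 + j40 → |·| = √(3²+40²) = √1609 ≈ 40.112, ∠ = arctan(40/3) ≈ 85.71°
pole (s+40): 40 + j40 → |·| = √(40²+40²) = √3200 ≈ 56.569, ∠ = arctan(40/40) ≈ 45.00°
pole (s+80): 80 + j40 → |·| = √(80²+40²) = √8000 ≈ 89.443, ∠ = arctan(40/80) ≈ 26.57°
pole (s+500): 500 + j40 → |·| = √(500²+40²) = √251600 ≈ 501.6, ∠ = arctan(40/500) ≈ 4.57°
|H| = 2 · 1605 / 2.5379e+06 ≈ 0.0012648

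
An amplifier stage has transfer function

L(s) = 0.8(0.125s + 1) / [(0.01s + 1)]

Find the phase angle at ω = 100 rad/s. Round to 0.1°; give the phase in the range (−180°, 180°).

40.4°

At ω = 100 rad/s:
zero (1 + j100·0.125) = 1 + j12.5 → |·| ≈ 12.54, ∠ ≈ 85.43°
pole (1 + j100·0.01) = 1 + j1 → |·| ≈ 1.4142, ∠ ≈ 45.00°
∠L = (85.43°) − (45.00°) = 40.43°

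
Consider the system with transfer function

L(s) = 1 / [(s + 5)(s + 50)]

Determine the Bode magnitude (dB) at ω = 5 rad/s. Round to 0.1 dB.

-51.0 dB

At s = jω = j5:
pole (s+5): 5 + j5 → |·| = √(5²+5²) = √50 ≈ 7.0711, ∠ = arctan(5/5) ≈ 45.00°
pole (s+50): 50 + j5 → |·| = √(50²+5²) = √2525 ≈ 50.249, ∠ = arctan(5/50) ≈ 5.71°
|L| = 1 / 355.32 ≈ 0.0028144
Gain = 20 log₁₀(0.0028144) ≈ -51.01 dB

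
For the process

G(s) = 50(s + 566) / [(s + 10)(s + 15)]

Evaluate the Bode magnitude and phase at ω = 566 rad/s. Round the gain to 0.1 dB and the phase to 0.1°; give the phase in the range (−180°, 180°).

-18.1 dB, -132.5°

At s = jω = j566:
zero (s+566): 566 + j566 → |·| = √(566²+566²) = √640712 ≈ 800.44, ∠ = arctan(566/566) ≈ 45.00°
pole (s+10): 10 + j566 → |·| = √(10²+566²) = √320456 ≈ 566.09, ∠ = arctan(566/10) ≈ 88.99°
pole (s+15): 15 + j566 → |·| = √(15²+566²) = √320581 ≈ 566.2, ∠ = arctan(566/15) ≈ 88.48°
|G| = 50 · 800.44 / 3.2052e+05 ≈ 0.12487
Gain = 20 log₁₀(0.12487) ≈ -18.07 dB
∠G = 45.00° − 177.47° = -132.47°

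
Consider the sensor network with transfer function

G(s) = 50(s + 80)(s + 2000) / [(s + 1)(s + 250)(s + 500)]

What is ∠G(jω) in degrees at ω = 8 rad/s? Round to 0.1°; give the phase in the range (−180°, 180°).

At s = jω = j8:
zero (s+80): 80 + j8 → |·| = √(80²+8²) = √6464 ≈ 80.399, ∠ = arctan(8/80) ≈ 5.71°
zero (s+2000): 2000 + j8 → |·| = √(2000²+8²) = √4000064 ≈ 2000, ∠ = arctan(8/2000) ≈ 0.23°
pole (s+1): 1 + j8 → |·| = √(1²+8²) = √65 ≈ 8.0623, ∠ = arctan(8/1) ≈ 82.87°
pole (s+250): 250 + j8 → |·| = √(250²+8²) = √62564 ≈ 250.13, ∠ = arctan(8/250) ≈ 1.83°
pole (s+500): 500 + j8 → |·| = √(500²+8²) = √250064 ≈ 500.06, ∠ = arctan(8/500) ≈ 0.92°
∠G = 5.94° − 85.62° = -79.68°

-79.7°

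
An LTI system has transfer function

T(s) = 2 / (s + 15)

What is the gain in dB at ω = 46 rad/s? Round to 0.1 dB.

Substitute s = j46:
Numerator: 2 = 2 + j0
Denominator: (j46) + 15 = 15 + j46
|N| = √(2² + 0²) ≈ 2, ∠N ≈ 0.00°
|D| = √(15² + 46²) ≈ 48.384, ∠D ≈ 71.94°
|T| = 2 / 48.384 ≈ 0.041336
Gain = 20 log₁₀(0.041336) ≈ -27.67 dB

-27.7 dB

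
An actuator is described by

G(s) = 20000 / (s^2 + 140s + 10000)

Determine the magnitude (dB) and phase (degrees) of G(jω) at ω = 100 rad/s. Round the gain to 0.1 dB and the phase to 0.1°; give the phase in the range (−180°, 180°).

3.1 dB, -90.0°

At s = jω = j100:
quadratic: (j100)² + 140·j100 + 10000 = 0 + j14000 → |·| ≈ 14000, ∠ ≈ 90.00°
|G| = 20000 / 14000 ≈ 1.4286
Gain = 20 log₁₀(1.4286) ≈ 3.10 dB
∠G = 0.00° − 90.00° = -90.00°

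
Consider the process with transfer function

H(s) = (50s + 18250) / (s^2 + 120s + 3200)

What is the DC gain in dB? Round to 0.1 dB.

15.1 dB

H(0) = 18250 / 3200 ≈ 5.7031
20 log₁₀(5.7031) ≈ 15.12 dB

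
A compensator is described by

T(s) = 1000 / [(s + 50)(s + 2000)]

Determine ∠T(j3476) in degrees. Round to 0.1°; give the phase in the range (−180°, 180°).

-149.3°

At s = jω = j3476:
pole (s+50): 50 + j3476 → |·| = √(50²+3476²) = √12085076 ≈ 3476.4, ∠ = arctan(3476/50) ≈ 89.18°
pole (s+2000): 2000 + j3476 → |·| = √(2000²+3476²) = √16082576 ≈ 4010.3, ∠ = arctan(3476/2000) ≈ 60.08°
∠T = 0.00° − 149.26° = -149.26°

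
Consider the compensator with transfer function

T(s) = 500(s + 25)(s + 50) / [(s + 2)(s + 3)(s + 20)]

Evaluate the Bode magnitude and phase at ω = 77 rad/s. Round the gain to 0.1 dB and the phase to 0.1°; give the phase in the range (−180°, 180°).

17.9 dB, -122.7°

At s = jω = j77:
zero (s+25): 25 + j77 → |·| = √(25²+77²) = √6554 ≈ 80.957, ∠ = arctan(77/25) ≈ 72.01°
zero (s+50): 50 + j77 → |·| = √(50²+77²) = √8429 ≈ 91.81, ∠ = arctan(77/50) ≈ 57.00°
pole (s+2): 2 + j77 → |·| = √(2²+77²) = √5933 ≈ 77.026, ∠ = arctan(77/2) ≈ 88.51°
pole (s+3): 3 + j77 → |·| = √(3²+77²) = √5938 ≈ 77.058, ∠ = arctan(77/3) ≈ 87.77°
pole (s+20): 20 + j77 → |·| = √(20²+77²) = √6329 ≈ 79.555, ∠ = arctan(77/20) ≈ 75.44°
|T| = 500 · 7432.7 / 4.722e+05 ≈ 7.8703
Gain = 20 log₁₀(7.8703) ≈ 17.92 dB
∠T = 129.01° − 251.72° = -122.71°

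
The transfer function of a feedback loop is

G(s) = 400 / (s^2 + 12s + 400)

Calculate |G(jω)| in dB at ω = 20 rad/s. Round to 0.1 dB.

At s = jω = j20:
quadratic: (j20)² + 12·j20 + 400 = 0 + j240 → |·| ≈ 240, ∠ ≈ 90.00°
|G| = 400 / 240 ≈ 1.6667
Gain = 20 log₁₀(1.6667) ≈ 4.44 dB

4.4 dB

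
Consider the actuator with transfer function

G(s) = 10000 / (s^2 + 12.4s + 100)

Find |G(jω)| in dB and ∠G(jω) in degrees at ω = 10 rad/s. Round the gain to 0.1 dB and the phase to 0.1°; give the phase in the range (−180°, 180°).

38.1 dB, -90.0°

At s = jω = j10:
quadratic: (j10)² + 12.4·j10 + 100 = 0 + j124 → |·| ≈ 124, ∠ ≈ 90.00°
|G| = 10000 / 124 ≈ 80.645
Gain = 20 log₁₀(80.645) ≈ 38.13 dB
∠G = 0.00° − 90.00° = -90.00°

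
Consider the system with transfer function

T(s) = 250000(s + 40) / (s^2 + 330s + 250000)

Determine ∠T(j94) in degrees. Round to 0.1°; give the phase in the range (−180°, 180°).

59.6°

At s = jω = j94:
zero (s+40): 40 + j94 → |·| = √(40²+94²) = √10436 ≈ 102.16, ∠ = arctan(94/40) ≈ 66.95°
quadratic: (j94)² + 330·j94 + 250000 = 241164 + j31020 → |·| ≈ 2.4315e+05, ∠ ≈ 7.33°
∠T = 66.95° − 7.33° = 59.62°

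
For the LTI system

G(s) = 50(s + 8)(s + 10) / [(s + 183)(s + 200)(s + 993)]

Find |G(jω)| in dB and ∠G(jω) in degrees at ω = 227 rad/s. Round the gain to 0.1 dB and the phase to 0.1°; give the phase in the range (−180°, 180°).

-30.8 dB, 62.8°

At s = jω = j227:
zero (s+8): 8 + j227 → |·| = √(8²+227²) = √51593 ≈ 227.14, ∠ = arctan(227/8) ≈ 87.98°
zero (s+10): 10 + j227 → |·| = √(10²+227²) = √51629 ≈ 227.22, ∠ = arctan(227/10) ≈ 87.48°
pole (s+183): 183 + j227 → |·| = √(183²+227²) = √85018 ≈ 291.58, ∠ = arctan(227/183) ≈ 51.13°
pole (s+200): 200 + j227 → |·| = √(200²+227²) = √91529 ≈ 302.54, ∠ = arctan(227/200) ≈ 48.62°
pole (s+993): 993 + j227 → |·| = √(993²+227²) = √1037578 ≈ 1018.6, ∠ = arctan(227/993) ≈ 12.88°
|G| = 50 · 51611 / 8.9855e+07 ≈ 0.028719
Gain = 20 log₁₀(0.028719) ≈ -30.84 dB
∠G = 175.46° − 112.63° = 62.83°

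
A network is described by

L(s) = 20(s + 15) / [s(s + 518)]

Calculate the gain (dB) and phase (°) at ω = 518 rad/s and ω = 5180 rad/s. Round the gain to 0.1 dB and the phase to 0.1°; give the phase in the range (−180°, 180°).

At s = jω = j518:
zero (s+15): 15 + j518 → |·| = √(15²+518²) = √268549 ≈ 518.22, ∠ = arctan(518/15) ≈ 88.34°
pole (s+518): 518 + j518 → |·| = √(518²+518²) = √536648 ≈ 732.56, ∠ = arctan(518/518) ≈ 45.00°
pole at origin: |s| = 518, ∠ = 90.00° (in denominator)
|L| = 20 · 518.22 / 3.7947e+05 ≈ 0.027313
Gain = 20 log₁₀(0.027313) ≈ -31.27 dB
∠L = 88.34° − 135.00° = -46.66°

At s = jω = j5180:
zero (s+15): 15 + j5180 → |·| = √(15²+5180²) = √26832625 ≈ 5180, ∠ = arctan(5180/15) ≈ 89.83°
pole (s+518): 518 + j5180 → |·| = √(518²+5180²) = √27100724 ≈ 5205.8, ∠ = arctan(5180/518) ≈ 84.29°
pole at origin: |s| = 5180, ∠ = 90.00° (in denominator)
|L| = 20 · 5180 / 2.6966e+07 ≈ 0.0038419
Gain = 20 log₁₀(0.0038419) ≈ -48.31 dB
∠L = 89.83° − 174.29° = -84.46°

ω = 518: -31.3 dB, -46.7°; ω = 5180: -48.3 dB, -84.5°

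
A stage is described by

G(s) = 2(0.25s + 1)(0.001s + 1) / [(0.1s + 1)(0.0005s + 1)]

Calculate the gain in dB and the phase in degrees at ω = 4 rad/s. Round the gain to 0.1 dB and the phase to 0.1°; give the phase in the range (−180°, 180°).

At ω = 4 rad/s:
zero (1 + j4·0.25) = 1 + j1 → |·| ≈ 1.4142, ∠ ≈ 45.00°
zero (1 + j4·0.001) = 1 + j0.004 → |·| ≈ 1, ∠ ≈ 0.23°
pole (1 + j4·0.1) = 1 + j0.4 → |·| ≈ 1.077, ∠ ≈ 21.80°
pole (1 + j4·0.0005) = 1 + j0.002 → |·| ≈ 1, ∠ ≈ 0.11°
|G| = 2 · 1.4142 · 1 / (1.077 · 1) ≈ 2.6262
Gain = 20 log₁₀(2.6262) ≈ 8.39 dB
∠G = (45.00° + 0.23°) − (21.80° + 0.11°) = 23.32°

8.4 dB, 23.3°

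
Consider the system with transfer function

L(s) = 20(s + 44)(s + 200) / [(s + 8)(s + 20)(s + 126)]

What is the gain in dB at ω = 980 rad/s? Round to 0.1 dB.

-33.7 dB

At s = jω = j980:
zero (s+44): 44 + j980 → |·| = √(44²+980²) = √962336 ≈ 980.99, ∠ = arctan(980/44) ≈ 87.43°
zero (s+200): 200 + j980 → |·| = √(200²+980²) = √1000400 ≈ 1000.2, ∠ = arctan(980/200) ≈ 78.47°
pole (s+8): 8 + j980 → |·| = √(8²+980²) = √960464 ≈ 980.03, ∠ = arctan(980/8) ≈ 89.53°
pole (s+20): 20 + j980 → |·| = √(20²+980²) = √960800 ≈ 980.2, ∠ = arctan(980/20) ≈ 88.83°
pole (s+126): 126 + j980 → |·| = √(126²+980²) = √976276 ≈ 988.07, ∠ = arctan(980/126) ≈ 82.67°
|L| = 20 · 9.8119e+05 / 9.4917e+08 ≈ 0.020675
Gain = 20 log₁₀(0.020675) ≈ -33.69 dB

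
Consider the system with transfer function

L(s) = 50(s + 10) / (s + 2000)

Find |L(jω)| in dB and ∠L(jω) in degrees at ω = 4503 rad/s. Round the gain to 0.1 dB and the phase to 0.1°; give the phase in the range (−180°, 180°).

At s = jω = j4503:
zero (s+10): 10 + j4503 → |·| = √(10²+4503²) = √20277109 ≈ 4503, ∠ = arctan(4503/10) ≈ 89.87°
pole (s+2000): 2000 + j4503 → |·| = √(2000²+4503²) = √24277009 ≈ 4927.2, ∠ = arctan(4503/2000) ≈ 66.05°
|L| = 50 · 4503 / 4927.2 ≈ 45.695
Gain = 20 log₁₀(45.695) ≈ 33.20 dB
∠L = 89.87° − 66.05° = 23.82°

33.2 dB, 23.8°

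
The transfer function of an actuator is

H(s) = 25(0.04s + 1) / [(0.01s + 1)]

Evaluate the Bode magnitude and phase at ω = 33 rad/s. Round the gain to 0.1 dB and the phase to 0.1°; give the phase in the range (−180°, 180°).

31.9 dB, 34.6°

At ω = 33 rad/s:
zero (1 + j33·0.04) = 1 + j1.32 → |·| ≈ 1.656, ∠ ≈ 52.85°
pole (1 + j33·0.01) = 1 + j0.33 → |·| ≈ 1.053, ∠ ≈ 18.26°
|H| = 25 · 1.656 / (1.053) ≈ 39.316
Gain = 20 log₁₀(39.316) ≈ 31.89 dB
∠H = (52.85°) − (18.26°) = 34.59°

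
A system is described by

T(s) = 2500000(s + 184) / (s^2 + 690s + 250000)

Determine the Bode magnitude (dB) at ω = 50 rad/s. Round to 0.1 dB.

At s = jω = j50:
zero (s+184): 184 + j50 → |·| = √(184²+50²) = √36356 ≈ 190.67, ∠ = arctan(50/184) ≈ 15.20°
quadratic: (j50)² + 690·j50 + 250000 = 247500 + j34500 → |·| ≈ 2.4989e+05, ∠ ≈ 7.94°
|T| = 2500000 · 190.67 / 2.4989e+05 ≈ 1907.5
Gain = 20 log₁₀(1907.5) ≈ 65.61 dB

65.6 dB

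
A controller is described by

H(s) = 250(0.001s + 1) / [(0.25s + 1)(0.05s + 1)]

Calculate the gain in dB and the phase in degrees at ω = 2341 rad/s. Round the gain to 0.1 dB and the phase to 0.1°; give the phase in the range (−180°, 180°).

-40.6 dB, -112.5°

At ω = 2341 rad/s:
zero (1 + j2341·0.001) = 1 + j2.341 → |·| ≈ 2.5456, ∠ ≈ 66.87°
pole (1 + j2341·0.25) = 1 + j585.25 → |·| ≈ 585.25, ∠ ≈ 89.90°
pole (1 + j2341·0.05) = 1 + j117.05 → |·| ≈ 117.05, ∠ ≈ 89.51°
|H| = 250 · 2.5456 / (585.25 · 117.05) ≈ 0.00929
Gain = 20 log₁₀(0.00929) ≈ -40.64 dB
∠H = (66.87°) − (89.90° + 89.51°) = -112.54°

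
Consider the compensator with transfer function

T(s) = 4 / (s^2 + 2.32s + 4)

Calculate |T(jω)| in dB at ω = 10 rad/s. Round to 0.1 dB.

At s = jω = j10:
quadratic: (j10)² + 2.32·j10 + 4 = -96 + j23.2 → |·| ≈ 98.764, ∠ ≈ 166.41°
|T| = 4 / 98.764 ≈ 0.040501
Gain = 20 log₁₀(0.040501) ≈ -27.85 dB

-27.9 dB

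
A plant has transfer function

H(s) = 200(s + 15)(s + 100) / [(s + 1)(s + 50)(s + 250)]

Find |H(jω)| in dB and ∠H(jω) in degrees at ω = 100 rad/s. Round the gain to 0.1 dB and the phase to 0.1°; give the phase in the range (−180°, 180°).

-0.4 dB, -48.2°

At s = jω = j100:
zero (s+15): 15 + j100 → |·| = √(15²+100²) = √10225 ≈ 101.12, ∠ = arctan(100/15) ≈ 81.47°
zero (s+100): 100 + j100 → |·| = √(100²+100²) = √20000 ≈ 141.42, ∠ = arctan(100/100) ≈ 45.00°
pole (s+1): 1 + j100 → |·| = √(1²+100²) = √10001 ≈ 100, ∠ = arctan(100/1) ≈ 89.43°
pole (s+50): 50 + j100 → |·| = √(50²+100²) = √12500 ≈ 111.8, ∠ = arctan(100/50) ≈ 63.43°
pole (s+250): 250 + j100 → |·| = √(250²+100²) = √72500 ≈ 269.26, ∠ = arctan(100/250) ≈ 21.80°
|H| = 200 · 14300 / 3.0103e+06 ≈ 0.95007
Gain = 20 log₁₀(0.95007) ≈ -0.44 dB
∠H = 126.47° − 174.66° = -48.19°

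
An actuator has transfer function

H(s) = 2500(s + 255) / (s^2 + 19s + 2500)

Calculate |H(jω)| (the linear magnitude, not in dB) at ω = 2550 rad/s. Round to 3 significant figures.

0.986

At s = jω = j2550:
zero (s+255): 255 + j2550 → |·| = √(255²+2550²) = √6567525 ≈ 2562.7, ∠ = arctan(2550/255) ≈ 84.29°
quadratic: (j2550)² + 19·j2550 + 2500 = -6500000 + j48450 → |·| ≈ 6.5002e+06, ∠ ≈ 179.57°
|H| = 2500 · 2562.7 / 6.5002e+06 ≈ 0.98562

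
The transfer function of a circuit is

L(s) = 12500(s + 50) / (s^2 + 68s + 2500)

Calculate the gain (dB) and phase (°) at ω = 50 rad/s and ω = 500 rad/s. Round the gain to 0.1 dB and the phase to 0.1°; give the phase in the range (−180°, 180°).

At s = jω = j50:
zero (s+50): 50 + j50 → |·| = √(50²+50²) = √5000 ≈ 70.711, ∠ = arctan(50/50) ≈ 45.00°
quadratic: (j50)² + 68·j50 + 2500 = 0 + j3400 → |·| ≈ 3400, ∠ ≈ 90.00°
|L| = 12500 · 70.711 / 3400 ≈ 259.97
Gain = 20 log₁₀(259.97) ≈ 48.30 dB
∠L = 45.00° − 90.00° = -45.00°

At s = jω = j500:
zero (s+50): 50 + j500 → |·| = √(50²+500²) = √252500 ≈ 502.49, ∠ = arctan(500/50) ≈ 84.29°
quadratic: (j500)² + 68·j500 + 2500 = -247500 + j34000 → |·| ≈ 2.4982e+05, ∠ ≈ 172.18°
|L| = 12500 · 502.49 / 2.4982e+05 ≈ 25.143
Gain = 20 log₁₀(25.143) ≈ 28.01 dB
∠L = 84.29° − 172.18° = -87.89°

ω = 50: 48.3 dB, -45.0°; ω = 500: 28.0 dB, -87.9°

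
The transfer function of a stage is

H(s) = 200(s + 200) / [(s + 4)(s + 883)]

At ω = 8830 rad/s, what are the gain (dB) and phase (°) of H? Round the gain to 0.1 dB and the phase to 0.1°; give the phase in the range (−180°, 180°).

At s = jω = j8830:
zero (s+200): 200 + j8830 → |·| = √(200²+8830²) = √78008900 ≈ 8832.3, ∠ = arctan(8830/200) ≈ 88.70°
pole (s+4): 4 + j8830 → |·| = √(4²+8830²) = √77968916 ≈ 8830, ∠ = arctan(8830/4) ≈ 89.97°
pole (s+883): 883 + j8830 → |·| = √(883²+8830²) = √78748589 ≈ 8874, ∠ = arctan(8830/883) ≈ 84.29°
|H| = 200 · 8832.3 / 7.8357e+07 ≈ 0.022544
Gain = 20 log₁₀(0.022544) ≈ -32.94 dB
∠H = 88.70° − 174.26° = -85.56°

-32.9 dB, -85.6°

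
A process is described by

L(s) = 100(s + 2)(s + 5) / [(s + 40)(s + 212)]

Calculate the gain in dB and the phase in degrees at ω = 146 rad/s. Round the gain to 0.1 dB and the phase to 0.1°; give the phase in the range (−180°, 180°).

At s = jω = j146:
zero (s+2): 2 + j146 → |·| = √(2²+146²) = √21320 ≈ 146.01, ∠ = arctan(146/2) ≈ 89.22°
zero (s+5): 5 + j146 → |·| = √(5²+146²) = √21341 ≈ 146.09, ∠ = arctan(146/5) ≈ 88.04°
pole (s+40): 40 + j146 → |·| = √(40²+146²) = √22916 ≈ 151.38, ∠ = arctan(146/40) ≈ 74.68°
pole (s+212): 212 + j146 → |·| = √(212²+146²) = √66260 ≈ 257.41, ∠ = arctan(146/212) ≈ 34.55°
|L| = 100 · 21331 / 38967 ≈ 54.741
Gain = 20 log₁₀(54.741) ≈ 34.77 dB
∠L = 177.26° − 109.23° = 68.03°

34.8 dB, 68.0°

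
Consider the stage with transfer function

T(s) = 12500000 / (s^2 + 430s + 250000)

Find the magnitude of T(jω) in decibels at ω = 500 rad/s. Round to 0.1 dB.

At s = jω = j500:
quadratic: (j500)² + 430·j500 + 250000 = 0 + j215000 → |·| ≈ 2.15e+05, ∠ ≈ 90.00°
|T| = 12500000 / 2.15e+05 ≈ 58.14
Gain = 20 log₁₀(58.14) ≈ 35.29 dB

35.3 dB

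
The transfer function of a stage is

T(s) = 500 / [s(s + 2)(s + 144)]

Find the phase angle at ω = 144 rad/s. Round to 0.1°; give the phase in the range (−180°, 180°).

At s = jω = j144:
pole (s+2): 2 + j144 → |·| = √(2²+144²) = √20740 ≈ 144.01, ∠ = arctan(144/2) ≈ 89.20°
pole (s+144): 144 + j144 → |·| = √(144²+144²) = √41472 ≈ 203.65, ∠ = arctan(144/144) ≈ 45.00°
pole at origin: |s| = 144, ∠ = 90.00° (in denominator)
∠T = 0.00° − 224.20° = -224.20° ≡ 135.80° (principal value)

135.8°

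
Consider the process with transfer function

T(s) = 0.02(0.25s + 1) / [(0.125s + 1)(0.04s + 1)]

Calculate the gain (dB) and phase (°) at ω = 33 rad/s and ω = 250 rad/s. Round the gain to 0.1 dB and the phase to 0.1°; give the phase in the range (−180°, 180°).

ω = 33: -32.5 dB, -46.1°; ω = 250: -48.0 dB, -83.4°

At ω = 33 rad/s:
zero (1 + j33·0.25) = 1 + j8.25 → |·| ≈ 8.3104, ∠ ≈ 83.09°
pole (1 + j33·0.125) = 1 + j4.125 → |·| ≈ 4.2445, ∠ ≈ 76.37°
pole (1 + j33·0.04) = 1 + j1.32 → |·| ≈ 1.656, ∠ ≈ 52.85°
|T| = 0.02 · 8.3104 / (4.2445 · 1.656) ≈ 0.023646
Gain = 20 log₁₀(0.023646) ≈ -32.52 dB
∠T = (83.09°) − (76.37° + 52.85°) = -46.13°

At ω = 250 rad/s:
zero (1 + j250·0.25) = 1 + j62.5 → |·| ≈ 62.508, ∠ ≈ 89.08°
pole (1 + j250·0.125) = 1 + j31.25 → |·| ≈ 31.266, ∠ ≈ 88.17°
pole (1 + j250·0.04) = 1 + j10 → |·| ≈ 10.05, ∠ ≈ 84.29°
|T| = 0.02 · 62.508 / (31.266 · 10.05) ≈ 0.0039786
Gain = 20 log₁₀(0.0039786) ≈ -48.01 dB
∠T = (89.08°) − (88.17° + 84.29°) = -83.38°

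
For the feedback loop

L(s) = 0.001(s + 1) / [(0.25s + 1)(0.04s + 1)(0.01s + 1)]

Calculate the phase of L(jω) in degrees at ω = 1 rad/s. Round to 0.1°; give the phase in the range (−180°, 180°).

At ω = 1 rad/s:
zero (1 + j1·1) = 1 + j1 → |·| ≈ 1.4142, ∠ ≈ 45.00°
pole (1 + j1·0.25) = 1 + j0.25 → |·| ≈ 1.0308, ∠ ≈ 14.04°
pole (1 + j1·0.04) = 1 + j0.04 → |·| ≈ 1.0008, ∠ ≈ 2.29°
pole (1 + j1·0.01) = 1 + j0.01 → |·| ≈ 1, ∠ ≈ 0.57°
∠L = (45.00°) − (14.04° + 2.29° + 0.57°) = 28.10°

28.1°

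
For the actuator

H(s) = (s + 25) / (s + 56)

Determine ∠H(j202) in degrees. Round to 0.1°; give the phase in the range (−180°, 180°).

8.4°

Substitute s = j202:
Numerator: (j202) + 25 = 25 + j202
Denominator: (j202) + 56 = 56 + j202
|N| = √(25² + 202²) ≈ 203.54, ∠N ≈ 82.94°
|D| = √(56² + 202²) ≈ 209.62, ∠D ≈ 74.51°
∠H = 82.94° − 74.51° = 8.43°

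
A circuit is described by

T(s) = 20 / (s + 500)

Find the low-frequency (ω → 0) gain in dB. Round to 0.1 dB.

-28.0 dB

T(0) = 20 / (500) = 0.04
20 log₁₀(0.04) ≈ -27.96 dB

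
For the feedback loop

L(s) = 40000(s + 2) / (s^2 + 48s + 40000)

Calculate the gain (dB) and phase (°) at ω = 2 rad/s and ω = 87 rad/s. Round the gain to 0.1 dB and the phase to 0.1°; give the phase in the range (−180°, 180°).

At s = jω = j2:
zero (s+2): 2 + j2 → |·| = √(2²+2²) = √8 ≈ 2.8284, ∠ = arctan(2/2) ≈ 45.00°
quadratic: (j2)² + 48·j2 + 40000 = 39996 + j96 → |·| ≈ 39996, ∠ ≈ 0.14°
|L| = 40000 · 2.8284 / 39996 ≈ 2.8287
Gain = 20 log₁₀(2.8287) ≈ 9.03 dB
∠L = 45.00° − 0.14° = 44.86°

At s = jω = j87:
zero (s+2): 2 + j87 → |·| = √(2²+87²) = √7573 ≈ 87.023, ∠ = arctan(87/2) ≈ 88.68°
quadratic: (j87)² + 48·j87 + 40000 = 32431 + j4176 → |·| ≈ 32699, ∠ ≈ 7.34°
|L| = 40000 · 87.023 / 32699 ≈ 106.45
Gain = 20 log₁₀(106.45) ≈ 40.54 dB
∠L = 88.68° − 7.34° = 81.34°

ω = 2: 9.0 dB, 44.9°; ω = 87: 40.5 dB, 81.3°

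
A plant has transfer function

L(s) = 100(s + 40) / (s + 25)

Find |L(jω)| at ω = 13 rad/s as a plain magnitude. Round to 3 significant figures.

149

At s = jω = j13:
zero (s+40): 40 + j13 → |·| = √(40²+13²) = √1769 ≈ 42.059, ∠ = arctan(13/40) ≈ 18.00°
pole (s+25): 25 + j13 → |·| = √(25²+13²) = √794 ≈ 28.178, ∠ = arctan(13/25) ≈ 27.47°
|L| = 100 · 42.059 / 28.178 ≈ 149.26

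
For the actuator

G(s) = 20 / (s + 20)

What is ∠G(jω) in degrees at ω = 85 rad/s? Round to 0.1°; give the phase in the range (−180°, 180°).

-76.8°

At s = jω = j85:
pole (s+20): 20 + j85 → |·| = √(20²+85²) = √7625 ≈ 87.321, ∠ = arctan(85/20) ≈ 76.76°
∠G = 0.00° − 76.76° = -76.76°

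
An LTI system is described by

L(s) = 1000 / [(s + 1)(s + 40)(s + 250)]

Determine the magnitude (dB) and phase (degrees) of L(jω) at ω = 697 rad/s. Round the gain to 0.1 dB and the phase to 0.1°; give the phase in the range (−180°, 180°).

-111.1 dB, 113.1°

At s = jω = j697:
pole (s+1): 1 + j697 → |·| = √(1²+697²) = √485810 ≈ 697, ∠ = arctan(697/1) ≈ 89.92°
pole (s+40): 40 + j697 → |·| = √(40²+697²) = √487409 ≈ 698.15, ∠ = arctan(697/40) ≈ 86.72°
pole (s+250): 250 + j697 → |·| = √(250²+697²) = √548309 ≈ 740.48, ∠ = arctan(697/250) ≈ 70.27°
|L| = 1000 / 3.6033e+08 ≈ 2.7752e-06
Gain = 20 log₁₀(2.7752e-06) ≈ -111.13 dB
∠L = 0.00° − 246.91° = -246.91° ≡ 113.09° (principal value)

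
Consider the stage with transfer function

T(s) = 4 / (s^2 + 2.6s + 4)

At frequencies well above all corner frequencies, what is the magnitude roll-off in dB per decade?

Each pole contributes −20 dB/decade at high frequency; each zero contributes +20 dB/decade.
Net: 0 zero(s) − 2 pole(s) → -40 dB/decade.

-40 dB/decade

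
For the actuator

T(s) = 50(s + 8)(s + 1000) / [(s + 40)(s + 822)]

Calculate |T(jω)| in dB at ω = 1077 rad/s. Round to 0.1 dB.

At s = jω = j1077:
zero (s+8): 8 + j1077 → |·| = √(8²+1077²) = √1159993 ≈ 1077, ∠ = arctan(1077/8) ≈ 89.57°
zero (s+1000): 1000 + j1077 → |·| = √(1000²+1077²) = √2159929 ≈ 1469.7, ∠ = arctan(1077/1000) ≈ 47.12°
pole (s+40): 40 + j1077 → |·| = √(40²+1077²) = √1161529 ≈ 1077.7, ∠ = arctan(1077/40) ≈ 87.87°
pole (s+822): 822 + j1077 → |·| = √(822²+1077²) = √1835613 ≈ 1354.8, ∠ = arctan(1077/822) ≈ 52.65°
|T| = 50 · 1.5829e+06 / 1.4601e+06 ≈ 54.205
Gain = 20 log₁₀(54.205) ≈ 34.68 dB

34.7 dB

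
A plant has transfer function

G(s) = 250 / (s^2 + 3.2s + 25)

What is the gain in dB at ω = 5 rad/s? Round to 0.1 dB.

At s = jω = j5:
quadratic: (j5)² + 3.2·j5 + 25 = 0 + j16 → |·| ≈ 16, ∠ ≈ 90.00°
|G| = 250 / 16 ≈ 15.625
Gain = 20 log₁₀(15.625) ≈ 23.88 dB

23.9 dB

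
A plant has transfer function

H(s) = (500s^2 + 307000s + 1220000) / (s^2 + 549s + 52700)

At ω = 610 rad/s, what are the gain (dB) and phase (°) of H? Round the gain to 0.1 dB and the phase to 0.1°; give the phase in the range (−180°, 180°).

55.1 dB, 1.0°

Substitute s = j610:
Numerator: 500(j610)^2 + 307000(j610) + 1220000 = -184830000 + j187270000
Denominator: (j610)^2 + 549(j610) + 52700 = -319400 + j334890
|N| = √(184830000² + 187270000²) ≈ 2.6312e+08, ∠N ≈ 134.62°
|D| = √(319400² + 334890²) ≈ 4.6278e+05, ∠D ≈ 133.64°
|H| = 2.6312e+08 / 4.6278e+05 ≈ 568.56
Gain = 20 log₁₀(568.56) ≈ 55.10 dB
∠H = 134.62° − 133.64° = 0.98°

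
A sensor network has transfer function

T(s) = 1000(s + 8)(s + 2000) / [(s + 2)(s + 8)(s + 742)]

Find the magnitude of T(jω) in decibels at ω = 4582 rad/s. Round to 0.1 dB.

At s = jω = j4582:
zero (s+8): 8 + j4582 → |·| = √(8²+4582²) = √20994788 ≈ 4582, ∠ = arctan(4582/8) ≈ 89.90°
zero (s+2000): 2000 + j4582 → |·| = √(2000²+4582²) = √24994724 ≈ 4999.5, ∠ = arctan(4582/2000) ≈ 66.42°
pole (s+2): 2 + j4582 → |·| = √(2²+4582²) = √20994728 ≈ 4582, ∠ = arctan(4582/2) ≈ 89.97°
pole (s+8): 8 + j4582 → |·| = √(8²+4582²) = √20994788 ≈ 4582, ∠ = arctan(4582/8) ≈ 89.90°
pole (s+742): 742 + j4582 → |·| = √(742²+4582²) = √21545288 ≈ 4641.7, ∠ = arctan(4582/742) ≈ 80.80°
|T| = 1000 · 2.2908e+07 / 9.7451e+10 ≈ 0.23507
Gain = 20 log₁₀(0.23507) ≈ -12.58 dB

-12.6 dB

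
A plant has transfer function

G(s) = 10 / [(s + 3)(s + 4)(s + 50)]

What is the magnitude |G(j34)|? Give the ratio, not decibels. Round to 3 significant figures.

At s = jω = j34:
pole (s+3): 3 + j34 → |·| = √(3²+34²) = √1165 ≈ 34.132, ∠ = arctan(34/3) ≈ 84.96°
pole (s+4): 4 + j34 → |·| = √(4²+34²) = √1172 ≈ 34.234, ∠ = arctan(34/4) ≈ 83.29°
pole (s+50): 50 + j34 → |·| = √(50²+34²) = √3656 ≈ 60.465, ∠ = arctan(34/50) ≈ 34.22°
|G| = 10 / 70652 ≈ 0.00014154

0.000142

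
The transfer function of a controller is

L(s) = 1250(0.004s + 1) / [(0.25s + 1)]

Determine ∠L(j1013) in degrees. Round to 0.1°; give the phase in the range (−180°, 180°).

-13.6°

At ω = 1013 rad/s:
zero (1 + j1013·0.004) = 1 + j4.052 → |·| ≈ 4.1736, ∠ ≈ 76.14°
pole (1 + j1013·0.25) = 1 + j253.25 → |·| ≈ 253.25, ∠ ≈ 89.77°
∠L = (76.14°) − (89.77°) = -13.63°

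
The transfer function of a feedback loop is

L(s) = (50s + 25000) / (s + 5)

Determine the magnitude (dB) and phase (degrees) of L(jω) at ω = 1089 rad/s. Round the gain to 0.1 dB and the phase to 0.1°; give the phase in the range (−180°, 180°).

Substitute s = j1089:
Numerator: 50(j1089) + 25000 = 25000 + j54450
Denominator: (j1089) + 5 = 5 + j1089
|N| = √(25000² + 54450²) ≈ 59915, ∠N ≈ 65.34°
|D| = √(5² + 1089²) ≈ 1089, ∠D ≈ 89.74°
|L| = 59915 / 1089 ≈ 55.018
Gain = 20 log₁₀(55.018) ≈ 34.81 dB
∠L = 65.34° − 89.74° = -24.40°

34.8 dB, -24.4°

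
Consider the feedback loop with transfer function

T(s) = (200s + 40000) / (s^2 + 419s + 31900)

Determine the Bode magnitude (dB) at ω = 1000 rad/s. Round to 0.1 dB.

-14.3 dB

Substitute s = j1000:
Numerator: 200(j1000) + 40000 = 40000 + j200000
Denominator: (j1000)^2 + 419(j1000) + 31900 = -968100 + j419000
|N| = √(40000² + 200000²) ≈ 2.0396e+05, ∠N ≈ 78.69°
|D| = √(968100² + 419000²) ≈ 1.0549e+06, ∠D ≈ 156.60°
|T| = 2.0396e+05 / 1.0549e+06 ≈ 0.19335
Gain = 20 log₁₀(0.19335) ≈ -14.27 dB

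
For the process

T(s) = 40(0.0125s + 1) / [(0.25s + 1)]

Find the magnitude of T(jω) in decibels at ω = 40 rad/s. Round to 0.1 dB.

At ω = 40 rad/s:
zero (1 + j40·0.0125) = 1 + j0.5 → |·| ≈ 1.118, ∠ ≈ 26.57°
pole (1 + j40·0.25) = 1 + j10 → |·| ≈ 10.05, ∠ ≈ 84.29°
|T| = 40 · 1.118 / (10.05) ≈ 4.4498
Gain = 20 log₁₀(4.4498) ≈ 12.97 dB

13.0 dB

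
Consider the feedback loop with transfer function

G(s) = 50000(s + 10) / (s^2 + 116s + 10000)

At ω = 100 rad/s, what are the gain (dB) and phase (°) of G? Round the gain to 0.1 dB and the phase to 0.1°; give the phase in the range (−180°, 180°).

At s = jω = j100:
zero (s+10): 10 + j100 → |·| = √(10²+100²) = √10100 ≈ 100.5, ∠ = arctan(100/10) ≈ 84.29°
quadratic: (j100)² + 116·j100 + 10000 = 0 + j11600 → |·| ≈ 11600, ∠ ≈ 90.00°
|G| = 50000 · 100.5 / 11600 ≈ 433.19
Gain = 20 log₁₀(433.19) ≈ 52.73 dB
∠G = 84.29° − 90.00° = -5.71°

52.7 dB, -5.7°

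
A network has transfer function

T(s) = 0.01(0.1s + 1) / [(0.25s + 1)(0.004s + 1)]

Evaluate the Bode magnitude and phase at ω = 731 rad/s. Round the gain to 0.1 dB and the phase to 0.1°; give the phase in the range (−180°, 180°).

At ω = 731 rad/s:
zero (1 + j731·0.1) = 1 + j73.1 → |·| ≈ 73.107, ∠ ≈ 89.22°
pole (1 + j731·0.25) = 1 + j182.75 → |·| ≈ 182.75, ∠ ≈ 89.69°
pole (1 + j731·0.004) = 1 + j2.924 → |·| ≈ 3.0903, ∠ ≈ 71.12°
|T| = 0.01 · 73.107 / (182.75 · 3.0903) ≈ 0.0012945
Gain = 20 log₁₀(0.0012945) ≈ -57.76 dB
∠T = (89.22°) − (89.69° + 71.12°) = -71.59°

-57.8 dB, -71.6°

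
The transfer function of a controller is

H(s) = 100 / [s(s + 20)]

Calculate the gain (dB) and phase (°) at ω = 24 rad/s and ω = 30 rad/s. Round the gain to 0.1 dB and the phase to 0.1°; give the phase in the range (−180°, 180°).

ω = 24: -17.5 dB, -140.2°; ω = 30: -20.7 dB, -146.3°

At s = jω = j24:
pole (s+20): 20 + j24 → |·| = √(20²+24²) = √976 ≈ 31.241, ∠ = arctan(24/20) ≈ 50.19°
pole at origin: |s| = 24, ∠ = 90.00° (in denominator)
|H| = 100 / 749.78 ≈ 0.13337
Gain = 20 log₁₀(0.13337) ≈ -17.50 dB
∠H = 0.00° − 140.19° = -140.19°

At s = jω = j30:
pole (s+20): 20 + j30 → |·| = √(20²+30²) = √1300 ≈ 36.056, ∠ = arctan(30/20) ≈ 56.31°
pole at origin: |s| = 30, ∠ = 90.00° (in denominator)
|H| = 100 / 1081.7 ≈ 0.092447
Gain = 20 log₁₀(0.092447) ≈ -20.68 dB
∠H = 0.00° − 146.31° = -146.31°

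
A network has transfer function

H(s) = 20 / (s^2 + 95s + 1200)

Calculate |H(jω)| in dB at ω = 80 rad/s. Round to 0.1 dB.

-53.3 dB

Substitute s = j80:
Numerator: 20 = 20 + j0
Denominator: (j80)^2 + 95(j80) + 1200 = -5200 + j7600
|N| = √(20² + 0²) ≈ 20, ∠N ≈ 0.00°
|D| = √(5200² + 7600²) ≈ 9208.7, ∠D ≈ 124.38°
|H| = 20 / 9208.7 ≈ 0.0021719
Gain = 20 log₁₀(0.0021719) ≈ -53.26 dB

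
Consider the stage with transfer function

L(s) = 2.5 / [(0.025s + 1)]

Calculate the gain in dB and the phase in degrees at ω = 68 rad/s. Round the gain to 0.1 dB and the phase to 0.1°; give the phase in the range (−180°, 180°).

2.1 dB, -59.5°

At ω = 68 rad/s:
pole (1 + j68·0.025) = 1 + j1.7 → |·| ≈ 1.9723, ∠ ≈ 59.53°
|L| = 2.5 · 1 / (1.9723) ≈ 1.2676
Gain = 20 log₁₀(1.2676) ≈ 2.06 dB
∠L = (0°) − (59.53°) = -59.53°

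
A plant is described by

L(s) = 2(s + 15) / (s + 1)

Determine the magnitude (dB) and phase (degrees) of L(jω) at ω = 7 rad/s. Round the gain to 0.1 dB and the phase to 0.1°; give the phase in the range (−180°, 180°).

At s = jω = j7:
zero (s+15): 15 + j7 → |·| = √(15²+7²) = √274 ≈ 16.553, ∠ = arctan(7/15) ≈ 25.02°
pole (s+1): 1 + j7 → |·| = √(1²+7²) = √50 ≈ 7.0711, ∠ = arctan(7/1) ≈ 81.87°
|L| = 2 · 16.553 / 7.0711 ≈ 4.6819
Gain = 20 log₁₀(4.6819) ≈ 13.41 dB
∠L = 25.02° − 81.87° = -56.85°

13.4 dB, -56.9°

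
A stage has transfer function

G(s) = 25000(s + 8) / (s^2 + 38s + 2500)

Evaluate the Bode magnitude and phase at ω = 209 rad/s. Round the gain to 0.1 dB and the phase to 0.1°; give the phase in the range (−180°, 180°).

At s = jω = j209:
zero (s+8): 8 + j209 → |·| = √(8²+209²) = √43745 ≈ 209.15, ∠ = arctan(209/8) ≈ 87.81°
quadratic: (j209)² + 38·j209 + 2500 = -41181 + j7942 → |·| ≈ 41940, ∠ ≈ 169.08°
|G| = 25000 · 209.15 / 41940 ≈ 124.67
Gain = 20 log₁₀(124.67) ≈ 41.92 dB
∠G = 87.81° − 169.08° = -81.27°

41.9 dB, -81.3°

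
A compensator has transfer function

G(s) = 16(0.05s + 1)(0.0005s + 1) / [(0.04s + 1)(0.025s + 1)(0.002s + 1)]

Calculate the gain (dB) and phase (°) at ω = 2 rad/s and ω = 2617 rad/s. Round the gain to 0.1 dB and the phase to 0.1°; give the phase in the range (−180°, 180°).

At ω = 2 rad/s:
zero (1 + j2·0.05) = 1 + j0.1 → |·| ≈ 1.005, ∠ ≈ 5.71°
zero (1 + j2·0.0005) = 1 + j0.001 → |·| ≈ 1, ∠ ≈ 0.06°
pole (1 + j2·0.04) = 1 + j0.08 → |·| ≈ 1.0032, ∠ ≈ 4.57°
pole (1 + j2·0.025) = 1 + j0.05 → |·| ≈ 1.0012, ∠ ≈ 2.86°
pole (1 + j2·0.002) = 1 + j0.004 → |·| ≈ 1, ∠ ≈ 0.23°
|G| = 16 · 1.005 · 1 / (1.0032 · 1.0012 · 1) ≈ 16.009
Gain = 20 log₁₀(16.009) ≈ 24.09 dB
∠G = (5.71° + 0.06°) − (4.57° + 2.86° + 0.23°) = -1.89°

At ω = 2617 rad/s:
zero (1 + j2617·0.05) = 1 + j130.85 → |·| ≈ 130.85, ∠ ≈ 89.56°
zero (1 + j2617·0.0005) = 1 + j1.3085 → |·| ≈ 1.6469, ∠ ≈ 52.61°
pole (1 + j2617·0.04) = 1 + j104.68 → |·| ≈ 104.68, ∠ ≈ 89.45°
pole (1 + j2617·0.025) = 1 + j65.425 → |·| ≈ 65.433, ∠ ≈ 89.12°
pole (1 + j2617·0.002) = 1 + j5.234 → |·| ≈ 5.3287, ∠ ≈ 79.18°
|G| = 16 · 130.85 · 1.6469 / (104.68 · 65.433 · 5.3287) ≈ 0.094467
Gain = 20 log₁₀(0.094467) ≈ -20.49 dB
∠G = (89.56° + 52.61°) − (89.45° + 89.12° + 79.18°) = -115.58°

ω = 2: 24.1 dB, -1.9°; ω = 2617: -20.5 dB, -115.6°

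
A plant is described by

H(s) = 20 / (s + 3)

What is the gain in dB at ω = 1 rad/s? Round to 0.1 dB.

16.0 dB

Substitute s = j1:
Numerator: 20 = 20 + j0
Denominator: (j1) + 3 = 3 + j1
|N| = √(20² + 0²) ≈ 20, ∠N ≈ 0.00°
|D| = √(3² + 1²) ≈ 3.1623, ∠D ≈ 18.43°
|H| = 20 / 3.1623 ≈ 6.3245
Gain = 20 log₁₀(6.3245) ≈ 16.02 dB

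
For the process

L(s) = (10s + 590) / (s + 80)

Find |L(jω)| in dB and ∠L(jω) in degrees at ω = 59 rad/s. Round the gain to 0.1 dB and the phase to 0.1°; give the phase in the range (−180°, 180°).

18.5 dB, 8.6°

Substitute s = j59:
Numerator: 10(j59) + 590 = 590 + j590
Denominator: (j59) + 80 = 80 + j59
|N| = √(590² + 590²) ≈ 834.39, ∠N ≈ 45.00°
|D| = √(80² + 59²) ≈ 99.403, ∠D ≈ 36.41°
|L| = 834.39 / 99.403 ≈ 8.394
Gain = 20 log₁₀(8.394) ≈ 18.48 dB
∠L = 45.00° − 36.41° = 8.59°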